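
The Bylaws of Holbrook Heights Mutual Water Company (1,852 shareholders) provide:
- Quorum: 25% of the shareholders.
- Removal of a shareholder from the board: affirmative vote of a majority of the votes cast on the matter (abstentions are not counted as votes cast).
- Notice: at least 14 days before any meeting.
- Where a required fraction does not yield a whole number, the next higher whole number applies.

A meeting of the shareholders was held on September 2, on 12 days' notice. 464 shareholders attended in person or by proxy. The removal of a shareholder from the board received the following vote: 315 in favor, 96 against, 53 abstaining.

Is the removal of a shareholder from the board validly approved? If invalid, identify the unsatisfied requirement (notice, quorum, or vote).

Notice: 12 days given; 14 required. Not satisfied.
Quorum: 25% of 1,852 = 463; 464 present. Satisfied.
Vote: requires a majority of the votes cast (464 − 53 abstaining = 411); a majority of 411 is 206, so 206 needed; 315 in favor. Satisfied.

Invalid — notice requirement not satisfied.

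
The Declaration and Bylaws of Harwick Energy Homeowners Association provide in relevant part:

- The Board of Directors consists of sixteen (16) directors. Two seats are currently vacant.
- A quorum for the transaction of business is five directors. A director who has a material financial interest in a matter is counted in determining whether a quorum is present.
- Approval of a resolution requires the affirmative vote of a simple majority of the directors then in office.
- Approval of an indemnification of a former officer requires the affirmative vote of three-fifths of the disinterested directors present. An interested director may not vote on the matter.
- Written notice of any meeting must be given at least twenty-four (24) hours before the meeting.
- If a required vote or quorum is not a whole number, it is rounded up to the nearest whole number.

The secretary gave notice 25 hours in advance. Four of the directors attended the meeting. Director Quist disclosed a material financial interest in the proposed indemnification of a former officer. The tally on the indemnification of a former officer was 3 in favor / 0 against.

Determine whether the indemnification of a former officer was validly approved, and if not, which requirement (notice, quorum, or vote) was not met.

Notice: 25 hours given; 24 required (25 ≥ 24). Satisfied.
Quorum: 4 present (interested directors count toward quorum); quorum is 5. Not satisfied.
Vote: the indemnification of a former officer requires three-fifths of the disinterested directors present (4 − 1 = 3). 3/5 of 3 = 1.80, rounded up to 2, so 2 affirmative votes are needed; 3 voted in favor. Satisfied. (Moot — without a quorum no business can be validly transacted.)

Invalid — quorum requirement not satisfied.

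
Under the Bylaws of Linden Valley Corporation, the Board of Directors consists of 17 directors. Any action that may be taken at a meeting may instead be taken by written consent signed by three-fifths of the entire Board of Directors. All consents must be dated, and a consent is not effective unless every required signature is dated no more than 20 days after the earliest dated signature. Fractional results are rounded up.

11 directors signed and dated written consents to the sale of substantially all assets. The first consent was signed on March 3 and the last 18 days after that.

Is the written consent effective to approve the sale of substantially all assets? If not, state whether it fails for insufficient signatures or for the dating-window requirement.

Signatures required: three-fifths of 17 — 3/5 of 17 = 10.20, rounded up to 11, so 11 needed; 11 signed. Sufficient.
Dating window: the latest signature is 18 days after the earliest; the limit is 20 days. Within the window.

Effective — both the signature and dating-window requirements are satisfied.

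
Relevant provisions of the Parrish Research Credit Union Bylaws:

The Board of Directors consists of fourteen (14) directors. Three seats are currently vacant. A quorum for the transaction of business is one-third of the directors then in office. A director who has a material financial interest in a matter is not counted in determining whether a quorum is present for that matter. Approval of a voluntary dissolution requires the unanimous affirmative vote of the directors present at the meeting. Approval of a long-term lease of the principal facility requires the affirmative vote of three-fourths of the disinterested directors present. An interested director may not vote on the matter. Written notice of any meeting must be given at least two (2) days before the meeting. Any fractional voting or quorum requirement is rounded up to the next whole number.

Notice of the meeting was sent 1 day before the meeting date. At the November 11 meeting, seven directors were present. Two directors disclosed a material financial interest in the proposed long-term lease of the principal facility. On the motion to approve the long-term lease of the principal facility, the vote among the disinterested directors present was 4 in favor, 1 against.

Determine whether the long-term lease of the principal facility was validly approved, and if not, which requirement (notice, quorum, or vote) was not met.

Invalid — notice requirement not satisfied.

Notice: 1 day given; 2 required (1 < 2). Not satisfied.
Quorum: 7 present, but the 2 interested directors do not count, leaving 5. Quorum is 4. Satisfied.
Vote: the long-term lease of the principal facility requires three-fourths of the disinterested directors present (7 − 2 = 5). 3/4 of 5 = 3.75, rounded up to 4, so 4 affirmative votes are needed; 4 voted in favor. Satisfied.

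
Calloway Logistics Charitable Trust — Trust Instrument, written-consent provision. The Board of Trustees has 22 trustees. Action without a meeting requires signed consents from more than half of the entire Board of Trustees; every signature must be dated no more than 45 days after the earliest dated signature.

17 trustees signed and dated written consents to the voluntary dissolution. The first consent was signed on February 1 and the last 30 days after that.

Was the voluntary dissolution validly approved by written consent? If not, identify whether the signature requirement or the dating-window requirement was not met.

Signatures required: more than half of 22 — a majority of 22 is 12, so 12 needed; 17 signed. Sufficient.
Dating window: the latest signature is 30 days after the earliest; the limit is 45 days. Within the window.

Effective — both the signature and dating-window requirements are satisfied.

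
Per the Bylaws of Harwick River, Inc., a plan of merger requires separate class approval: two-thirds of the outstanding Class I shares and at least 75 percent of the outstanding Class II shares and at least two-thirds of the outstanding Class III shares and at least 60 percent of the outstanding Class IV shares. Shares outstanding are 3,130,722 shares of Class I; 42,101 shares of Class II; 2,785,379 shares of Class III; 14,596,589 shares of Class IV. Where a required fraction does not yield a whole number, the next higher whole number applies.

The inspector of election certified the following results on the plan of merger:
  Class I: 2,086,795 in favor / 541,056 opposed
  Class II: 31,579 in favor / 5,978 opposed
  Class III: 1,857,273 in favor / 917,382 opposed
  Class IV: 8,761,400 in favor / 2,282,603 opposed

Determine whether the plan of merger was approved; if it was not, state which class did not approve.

Not approved — the Class I shares did not give the required vote.

Class I: 2/3 of 3130722 = 2087148; 2,087,148 required, 2,086,795 in favor — not approved.
Class II: 3/4 of 42101 = 31575.75, rounded up to 31576; 31,576 required, 31,579 in favor — approved.
Class III: 2/3 of 2785379 = 1856919.33, rounded up to 1856920; 1,856,920 required, 1,857,273 in favor — approved.
Class IV: 3/5 of 14596589 = 8757953.40, rounded up to 8757954; 8,757,954 required, 8,761,400 in favor — approved.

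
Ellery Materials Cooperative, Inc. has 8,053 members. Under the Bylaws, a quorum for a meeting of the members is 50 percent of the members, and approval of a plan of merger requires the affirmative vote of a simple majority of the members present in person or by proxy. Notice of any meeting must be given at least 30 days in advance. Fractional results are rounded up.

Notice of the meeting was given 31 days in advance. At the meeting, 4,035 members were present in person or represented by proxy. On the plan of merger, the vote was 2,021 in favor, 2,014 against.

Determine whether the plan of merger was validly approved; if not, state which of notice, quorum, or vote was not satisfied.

Notice: 31 days given; 30 required. Satisfied.
Quorum: 50% of 8,053 = 4,026.50, rounded up to 4,027; 4,035 present. Satisfied.
Vote: requires a majority of those present (4,035); a majority of 4035 is 2018, so 2,018 needed; 2,021 in favor. Satisfied.

Valid — all requirements satisfied.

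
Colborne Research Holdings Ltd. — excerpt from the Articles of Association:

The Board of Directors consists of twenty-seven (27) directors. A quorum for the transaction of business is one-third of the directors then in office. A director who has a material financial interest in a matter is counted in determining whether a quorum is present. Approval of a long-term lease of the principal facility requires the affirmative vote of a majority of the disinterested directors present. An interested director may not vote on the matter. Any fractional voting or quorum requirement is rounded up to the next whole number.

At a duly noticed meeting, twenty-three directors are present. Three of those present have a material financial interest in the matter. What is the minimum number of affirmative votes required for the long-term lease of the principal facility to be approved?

11

The long-term lease of the principal facility requires a majority of the disinterested directors present (23 − 3 = 20).
A majority of 20 is 11.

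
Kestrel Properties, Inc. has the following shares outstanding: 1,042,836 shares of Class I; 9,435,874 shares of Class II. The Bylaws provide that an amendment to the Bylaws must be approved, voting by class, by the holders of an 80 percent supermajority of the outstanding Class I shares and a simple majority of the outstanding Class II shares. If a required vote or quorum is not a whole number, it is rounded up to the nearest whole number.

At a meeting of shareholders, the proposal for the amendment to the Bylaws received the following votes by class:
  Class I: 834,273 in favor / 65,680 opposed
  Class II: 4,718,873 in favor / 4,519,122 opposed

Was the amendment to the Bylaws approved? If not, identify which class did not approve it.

Class I: 4/5 of 1042836 = 834268.80, rounded up to 834269; 834,269 required, 834,273 in favor — approved.
Class II: a majority of 9435874 is 4717938; 4,717,938 required, 4,718,873 in favor — approved.

Approved — every class gave the required vote.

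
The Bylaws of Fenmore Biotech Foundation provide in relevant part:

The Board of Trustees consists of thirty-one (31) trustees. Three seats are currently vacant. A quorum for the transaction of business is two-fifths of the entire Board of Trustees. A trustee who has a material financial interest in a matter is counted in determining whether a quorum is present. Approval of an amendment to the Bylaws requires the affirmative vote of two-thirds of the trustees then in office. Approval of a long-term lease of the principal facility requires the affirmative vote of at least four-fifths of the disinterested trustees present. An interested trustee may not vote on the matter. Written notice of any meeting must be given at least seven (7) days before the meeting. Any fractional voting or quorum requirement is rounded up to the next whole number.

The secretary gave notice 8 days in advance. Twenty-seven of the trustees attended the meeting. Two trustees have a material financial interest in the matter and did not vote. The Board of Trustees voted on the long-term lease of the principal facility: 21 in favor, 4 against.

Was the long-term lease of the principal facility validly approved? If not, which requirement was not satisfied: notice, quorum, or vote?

Valid — all requirements satisfied.

Notice: 8 days given; 7 required (8 ≥ 7). Satisfied.
Quorum: 27 present (interested trustees count toward quorum); quorum is 13. Satisfied.
Vote: the long-term lease of the principal facility requires four-fifths of the disinterested trustees present (27 − 2 = 25). 4/5 of 25 = 20, so 20 affirmative votes are needed; 21 voted in favor. Satisfied.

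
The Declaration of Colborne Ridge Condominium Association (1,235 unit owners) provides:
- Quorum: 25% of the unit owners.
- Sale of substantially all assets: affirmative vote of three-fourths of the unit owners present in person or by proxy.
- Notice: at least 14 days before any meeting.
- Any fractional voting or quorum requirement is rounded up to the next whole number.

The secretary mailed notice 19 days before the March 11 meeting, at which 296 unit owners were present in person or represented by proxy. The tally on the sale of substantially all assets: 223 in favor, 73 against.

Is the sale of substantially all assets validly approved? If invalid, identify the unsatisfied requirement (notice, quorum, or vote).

Notice: 19 days given; 14 required. Satisfied.
Quorum: 25% of 1,235 = 308.75, rounded up to 309; 296 present. Not satisfied.
Vote: requires three-fourths of those present (296); 3/4 of 296 = 222, so 222 needed; 223 in favor. Satisfied.

Invalid — quorum requirement not satisfied.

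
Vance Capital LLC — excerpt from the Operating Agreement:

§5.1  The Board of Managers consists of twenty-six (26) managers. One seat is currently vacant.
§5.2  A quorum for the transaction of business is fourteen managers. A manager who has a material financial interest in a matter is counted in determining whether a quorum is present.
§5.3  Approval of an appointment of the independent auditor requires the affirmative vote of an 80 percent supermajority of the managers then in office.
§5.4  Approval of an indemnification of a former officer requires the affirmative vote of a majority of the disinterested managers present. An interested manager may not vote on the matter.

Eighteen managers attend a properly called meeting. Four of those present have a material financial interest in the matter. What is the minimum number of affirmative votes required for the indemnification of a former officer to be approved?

8

The indemnification of a former officer requires a majority of the disinterested managers present (18 − 4 = 14).
A majority of 14 is 8.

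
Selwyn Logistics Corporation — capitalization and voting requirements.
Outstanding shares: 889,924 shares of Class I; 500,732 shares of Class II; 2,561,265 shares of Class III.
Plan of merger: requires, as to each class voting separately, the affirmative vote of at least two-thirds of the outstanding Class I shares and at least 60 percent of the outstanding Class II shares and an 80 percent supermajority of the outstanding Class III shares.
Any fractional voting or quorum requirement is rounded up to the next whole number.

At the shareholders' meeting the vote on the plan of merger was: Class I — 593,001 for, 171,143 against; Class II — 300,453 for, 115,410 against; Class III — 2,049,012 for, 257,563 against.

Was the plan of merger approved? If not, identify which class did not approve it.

Not approved — the Class I shares did not give the required vote.

Class I: 2/3 of 889924 = 593282.67, rounded up to 593283; 593,283 required, 593,001 in favor — not approved.
Class II: 3/5 of 500732 = 300439.20, rounded up to 300440; 300,440 required, 300,453 in favor — approved.
Class III: 4/5 of 2561265 = 2049012; 2,049,012 required, 2,049,012 in favor — approved.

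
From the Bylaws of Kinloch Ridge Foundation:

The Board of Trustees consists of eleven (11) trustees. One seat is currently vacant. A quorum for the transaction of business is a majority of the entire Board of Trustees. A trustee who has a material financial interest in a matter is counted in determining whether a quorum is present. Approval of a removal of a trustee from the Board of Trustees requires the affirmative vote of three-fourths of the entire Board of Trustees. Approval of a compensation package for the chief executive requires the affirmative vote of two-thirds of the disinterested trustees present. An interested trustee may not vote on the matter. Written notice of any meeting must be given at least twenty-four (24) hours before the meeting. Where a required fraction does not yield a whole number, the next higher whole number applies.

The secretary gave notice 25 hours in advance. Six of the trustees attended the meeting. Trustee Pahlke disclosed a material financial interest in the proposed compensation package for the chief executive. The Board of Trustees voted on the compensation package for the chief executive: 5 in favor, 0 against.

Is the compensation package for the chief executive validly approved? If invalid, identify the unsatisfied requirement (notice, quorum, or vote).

Notice: 25 hours given; 24 required (25 ≥ 24). Satisfied.
Quorum: 6 present (interested trustees count toward quorum); quorum is 6. Satisfied.
Vote: the compensation package for the chief executive requires two-thirds of the disinterested trustees present (6 − 1 = 5). 2/3 of 5 = 3.33, rounded up to 4, so 4 affirmative votes are needed; 5 voted in favor. Satisfied.

Valid — all requirements satisfied.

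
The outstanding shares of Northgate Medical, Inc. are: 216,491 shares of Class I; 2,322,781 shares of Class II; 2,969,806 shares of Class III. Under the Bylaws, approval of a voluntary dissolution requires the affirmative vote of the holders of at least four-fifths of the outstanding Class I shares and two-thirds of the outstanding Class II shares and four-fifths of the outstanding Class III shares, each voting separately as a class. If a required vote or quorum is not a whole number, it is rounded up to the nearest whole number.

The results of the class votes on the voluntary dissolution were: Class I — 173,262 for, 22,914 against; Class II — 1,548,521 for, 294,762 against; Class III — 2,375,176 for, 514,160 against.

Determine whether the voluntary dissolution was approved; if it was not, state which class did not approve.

Not approved — the Class III shares did not give the required vote.

Class I: 4/5 of 216491 = 173192.80, rounded up to 173193; 173,193 required, 173,262 in favor — approved.
Class II: 2/3 of 2322781 = 1548520.67, rounded up to 1548521; 1,548,521 required, 1,548,521 in favor — approved.
Class III: 4/5 of 2969806 = 2375844.80, rounded up to 2375845; 2,375,845 required, 2,375,176 in favor — not approved.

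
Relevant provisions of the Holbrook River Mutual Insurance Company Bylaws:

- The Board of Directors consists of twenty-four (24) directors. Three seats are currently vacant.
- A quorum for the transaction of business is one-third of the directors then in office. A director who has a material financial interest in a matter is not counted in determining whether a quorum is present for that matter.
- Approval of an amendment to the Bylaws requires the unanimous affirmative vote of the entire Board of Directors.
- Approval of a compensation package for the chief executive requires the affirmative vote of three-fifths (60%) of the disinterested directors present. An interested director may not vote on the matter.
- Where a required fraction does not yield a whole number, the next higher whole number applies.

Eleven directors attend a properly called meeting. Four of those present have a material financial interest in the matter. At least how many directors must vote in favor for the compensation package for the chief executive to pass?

The compensation package for the chief executive requires three-fifths of the disinterested directors present (11 − 4 = 7).
3/5 of 7 = 4.20, rounded up to 5.

5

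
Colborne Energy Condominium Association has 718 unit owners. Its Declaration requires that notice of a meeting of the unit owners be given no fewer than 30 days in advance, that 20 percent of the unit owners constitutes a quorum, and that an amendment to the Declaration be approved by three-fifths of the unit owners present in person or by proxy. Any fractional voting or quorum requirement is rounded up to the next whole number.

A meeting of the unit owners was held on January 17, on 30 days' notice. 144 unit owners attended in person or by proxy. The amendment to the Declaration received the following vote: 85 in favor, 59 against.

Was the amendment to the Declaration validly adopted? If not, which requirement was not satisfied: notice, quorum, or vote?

Notice: 30 days given; 30 required. Satisfied.
Quorum: 20% of 718 = 143.60, rounded up to 144; 144 present. Satisfied.
Vote: requires three-fifths of those present (144); 3/5 of 144 = 86.40, rounded up to 87, so 87 needed; 85 in favor. Not satisfied.

Invalid — vote requirement not satisfied.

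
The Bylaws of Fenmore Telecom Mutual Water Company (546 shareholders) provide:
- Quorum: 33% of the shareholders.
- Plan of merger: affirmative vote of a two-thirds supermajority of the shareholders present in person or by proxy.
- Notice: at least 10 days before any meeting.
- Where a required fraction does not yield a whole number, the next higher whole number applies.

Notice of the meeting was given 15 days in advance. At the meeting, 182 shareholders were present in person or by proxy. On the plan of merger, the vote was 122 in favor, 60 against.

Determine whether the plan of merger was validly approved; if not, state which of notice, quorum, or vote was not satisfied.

Notice: 15 days given; 10 required. Satisfied.
Quorum: 33% of 546 = 180.18, rounded up to 181; 182 present. Satisfied.
Vote: requires two-thirds of those present (182); 2/3 of 182 = 121.33, rounded up to 122, so 122 needed; 122 in favor. Satisfied.

Valid — all requirements satisfied.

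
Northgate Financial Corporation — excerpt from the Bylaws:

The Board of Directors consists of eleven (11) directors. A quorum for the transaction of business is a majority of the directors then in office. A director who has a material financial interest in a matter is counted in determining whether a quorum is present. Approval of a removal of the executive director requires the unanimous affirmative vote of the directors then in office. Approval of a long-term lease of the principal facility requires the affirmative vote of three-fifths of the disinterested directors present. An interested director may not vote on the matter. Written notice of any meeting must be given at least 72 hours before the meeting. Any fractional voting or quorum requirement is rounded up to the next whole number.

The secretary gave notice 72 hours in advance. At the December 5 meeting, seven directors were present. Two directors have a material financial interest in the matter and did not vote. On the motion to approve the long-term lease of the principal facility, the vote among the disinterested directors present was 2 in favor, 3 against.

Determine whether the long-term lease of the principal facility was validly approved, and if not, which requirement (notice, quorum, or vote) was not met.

Invalid — vote requirement not satisfied.

Notice: 72 hours given; 72 required (72 ≥ 72). Satisfied.
Quorum: 7 present (interested directors count toward quorum); quorum is 6. Satisfied.
Vote: the long-term lease of the principal facility requires three-fifths of the disinterested directors present (7 − 2 = 5). 3/5 of 5 = 3, so 3 affirmative votes are needed; 2 voted in favor. Not satisfied.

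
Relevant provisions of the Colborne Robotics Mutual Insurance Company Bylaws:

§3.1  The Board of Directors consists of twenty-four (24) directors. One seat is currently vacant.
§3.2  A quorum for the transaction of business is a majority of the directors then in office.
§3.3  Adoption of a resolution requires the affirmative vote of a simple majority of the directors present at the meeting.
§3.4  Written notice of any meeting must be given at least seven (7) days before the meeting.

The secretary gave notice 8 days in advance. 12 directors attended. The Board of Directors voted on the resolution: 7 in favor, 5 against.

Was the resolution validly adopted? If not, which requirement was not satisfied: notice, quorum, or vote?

Notice: 8 days given; 7 required (8 ≥ 7). Satisfied.
Quorum: 12 present; quorum is 12. Satisfied.
Vote: the resolution requires a majority of the directors present (12). A majority of 12 is 7, so 7 affirmative votes are needed; 7 voted in favor. Satisfied.

Valid — all requirements satisfied.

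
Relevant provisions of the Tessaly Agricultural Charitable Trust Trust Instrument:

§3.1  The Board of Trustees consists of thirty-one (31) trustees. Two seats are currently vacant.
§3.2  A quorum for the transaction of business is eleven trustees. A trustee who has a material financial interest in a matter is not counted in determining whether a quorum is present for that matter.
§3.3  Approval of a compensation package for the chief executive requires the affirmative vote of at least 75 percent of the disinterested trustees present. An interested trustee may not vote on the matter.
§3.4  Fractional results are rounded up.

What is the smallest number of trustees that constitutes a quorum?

The quorum is fixed at 11.

11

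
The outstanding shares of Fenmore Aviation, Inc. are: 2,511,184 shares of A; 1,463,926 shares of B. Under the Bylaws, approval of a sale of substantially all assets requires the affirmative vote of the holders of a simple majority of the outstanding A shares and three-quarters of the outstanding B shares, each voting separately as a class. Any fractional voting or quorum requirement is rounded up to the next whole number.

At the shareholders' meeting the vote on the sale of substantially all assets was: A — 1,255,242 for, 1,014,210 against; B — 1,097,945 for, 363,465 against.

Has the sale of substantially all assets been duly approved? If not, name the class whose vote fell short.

A: a majority of 2511184 is 1255593; 1,255,593 required, 1,255,242 in favor — not approved.
B: 3/4 of 1463926 = 1097944.50, rounded up to 1097945; 1,097,945 required, 1,097,945 in favor — approved.

Not approved — the A shares did not give the required vote.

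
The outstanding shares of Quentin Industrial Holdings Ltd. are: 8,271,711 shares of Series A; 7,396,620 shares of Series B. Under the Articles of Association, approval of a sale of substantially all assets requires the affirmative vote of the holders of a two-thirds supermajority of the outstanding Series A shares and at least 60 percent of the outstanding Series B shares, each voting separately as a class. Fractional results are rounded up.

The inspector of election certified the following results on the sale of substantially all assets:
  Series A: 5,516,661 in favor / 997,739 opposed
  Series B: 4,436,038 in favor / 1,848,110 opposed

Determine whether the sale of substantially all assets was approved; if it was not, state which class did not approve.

Series A: 2/3 of 8271711 = 5514474; 5,514,474 required, 5,516,661 in favor — approved.
Series B: 3/5 of 7396620 = 4437972; 4,437,972 required, 4,436,038 in favor — not approved.

Not approved — the Series B shares did not give the required vote.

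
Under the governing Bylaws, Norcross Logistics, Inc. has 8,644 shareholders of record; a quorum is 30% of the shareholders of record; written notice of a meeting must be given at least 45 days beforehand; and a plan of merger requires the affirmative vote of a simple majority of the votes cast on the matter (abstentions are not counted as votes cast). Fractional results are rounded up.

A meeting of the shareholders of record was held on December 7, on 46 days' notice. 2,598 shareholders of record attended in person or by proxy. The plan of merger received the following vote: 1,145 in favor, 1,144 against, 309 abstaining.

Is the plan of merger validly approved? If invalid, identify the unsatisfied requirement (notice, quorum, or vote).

Notice: 46 days given; 45 required. Satisfied.
Quorum: 30% of 8,644 = 2,593.20, rounded up to 2,594; 2,598 present. Satisfied.
Vote: requires a majority of the votes cast (2,598 − 309 abstaining = 2,289); a majority of 2289 is 1145, so 1,145 needed; 1,145 in favor. Satisfied.

Valid — all requirements satisfied.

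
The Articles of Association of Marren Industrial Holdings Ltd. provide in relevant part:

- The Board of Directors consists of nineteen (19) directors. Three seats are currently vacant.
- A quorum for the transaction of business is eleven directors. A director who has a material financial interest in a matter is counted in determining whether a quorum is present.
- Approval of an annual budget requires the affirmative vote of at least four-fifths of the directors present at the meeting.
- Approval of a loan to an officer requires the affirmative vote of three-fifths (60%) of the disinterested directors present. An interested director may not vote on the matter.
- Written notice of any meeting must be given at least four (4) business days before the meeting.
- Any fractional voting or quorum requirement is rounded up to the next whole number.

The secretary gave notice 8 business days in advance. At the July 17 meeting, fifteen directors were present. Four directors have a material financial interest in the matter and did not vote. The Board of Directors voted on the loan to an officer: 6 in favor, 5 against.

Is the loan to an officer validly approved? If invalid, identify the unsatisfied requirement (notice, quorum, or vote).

Notice: 8 business days given; 4 required (8 ≥ 4). Satisfied.
Quorum: 15 present (interested directors count toward quorum); quorum is 11. Satisfied.
Vote: the loan to an officer requires three-fifths of the disinterested directors present (15 − 4 = 11). 3/5 of 11 = 6.60, rounded up to 7, so 7 affirmative votes are needed; 6 voted in favor. Not satisfied.

Invalid — vote requirement not satisfied.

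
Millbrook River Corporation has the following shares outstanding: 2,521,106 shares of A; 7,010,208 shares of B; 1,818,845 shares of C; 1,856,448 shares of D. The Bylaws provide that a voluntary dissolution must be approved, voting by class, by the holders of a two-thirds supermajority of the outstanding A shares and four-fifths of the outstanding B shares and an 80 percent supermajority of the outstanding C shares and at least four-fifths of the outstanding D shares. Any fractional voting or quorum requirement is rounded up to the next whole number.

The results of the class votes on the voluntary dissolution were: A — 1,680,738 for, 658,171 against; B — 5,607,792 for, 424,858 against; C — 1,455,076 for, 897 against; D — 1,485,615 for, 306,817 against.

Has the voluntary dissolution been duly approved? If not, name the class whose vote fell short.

A: 2/3 of 2521106 = 1680737.33, rounded up to 1680738; 1,680,738 required, 1,680,738 in favor — approved.
B: 4/5 of 7010208 = 5608166.40, rounded up to 5608167; 5,608,167 required, 5,607,792 in favor — not approved.
C: 4/5 of 1818845 = 1455076; 1,455,076 required, 1,455,076 in favor — approved.
D: 4/5 of 1856448 = 1485158.40, rounded up to 1485159; 1,485,159 required, 1,485,615 in favor — approved.

Not approved — the B shares did not give the required vote.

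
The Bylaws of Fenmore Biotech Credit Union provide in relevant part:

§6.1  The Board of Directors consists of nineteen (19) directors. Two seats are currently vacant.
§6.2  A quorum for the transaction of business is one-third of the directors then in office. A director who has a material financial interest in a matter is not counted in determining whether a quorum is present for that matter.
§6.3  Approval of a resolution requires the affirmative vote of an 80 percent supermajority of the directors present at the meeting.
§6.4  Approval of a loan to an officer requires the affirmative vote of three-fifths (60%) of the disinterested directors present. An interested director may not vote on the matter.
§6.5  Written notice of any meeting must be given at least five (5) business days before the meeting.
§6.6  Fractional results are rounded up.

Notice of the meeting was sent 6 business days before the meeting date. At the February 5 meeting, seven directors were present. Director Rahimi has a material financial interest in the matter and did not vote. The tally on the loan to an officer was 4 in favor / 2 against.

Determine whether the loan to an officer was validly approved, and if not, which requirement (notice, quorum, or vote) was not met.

Valid — all requirements satisfied.

Notice: 6 business days given; 5 required (6 ≥ 5). Satisfied.
Quorum: 7 present, but the 1 interested director does not count, leaving 6. Quorum is 6. Satisfied.
Vote: the loan to an officer requires three-fifths of the disinterested directors present (7 − 1 = 6). 3/5 of 6 = 3.60, rounded up to 4, so 4 affirmative votes are needed; 4 voted in favor. Satisfied.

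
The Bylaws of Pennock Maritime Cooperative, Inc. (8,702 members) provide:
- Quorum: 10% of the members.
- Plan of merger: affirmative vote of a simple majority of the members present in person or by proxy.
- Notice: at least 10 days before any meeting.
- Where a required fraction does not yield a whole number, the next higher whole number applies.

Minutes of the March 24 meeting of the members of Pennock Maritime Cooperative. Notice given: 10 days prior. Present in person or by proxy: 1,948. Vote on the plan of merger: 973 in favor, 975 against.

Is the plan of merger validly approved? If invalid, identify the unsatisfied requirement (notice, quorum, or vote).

Notice: 10 days given; 10 required. Satisfied.
Quorum: 10% of 8,702 = 870.20, rounded up to 871; 1,948 present. Satisfied.
Vote: requires a majority of those present (1,948); a majority of 1948 is 975, so 975 needed; 973 in favor. Not satisfied.

Invalid — vote requirement not satisfied.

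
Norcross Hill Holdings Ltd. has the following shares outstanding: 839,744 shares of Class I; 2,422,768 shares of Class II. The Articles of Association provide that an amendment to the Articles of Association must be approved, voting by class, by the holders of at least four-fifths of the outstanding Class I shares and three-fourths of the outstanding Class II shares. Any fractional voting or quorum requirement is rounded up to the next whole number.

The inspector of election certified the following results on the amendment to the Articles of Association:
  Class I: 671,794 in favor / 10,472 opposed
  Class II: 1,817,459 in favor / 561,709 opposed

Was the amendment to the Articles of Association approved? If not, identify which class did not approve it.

Not approved — the Class I shares did not give the required vote.

Class I: 4/5 of 839744 = 671795.20, rounded up to 671796; 671,796 required, 671,794 in favor — not approved.
Class II: 3/4 of 2422768 = 1817076; 1,817,076 required, 1,817,459 in favor — approved.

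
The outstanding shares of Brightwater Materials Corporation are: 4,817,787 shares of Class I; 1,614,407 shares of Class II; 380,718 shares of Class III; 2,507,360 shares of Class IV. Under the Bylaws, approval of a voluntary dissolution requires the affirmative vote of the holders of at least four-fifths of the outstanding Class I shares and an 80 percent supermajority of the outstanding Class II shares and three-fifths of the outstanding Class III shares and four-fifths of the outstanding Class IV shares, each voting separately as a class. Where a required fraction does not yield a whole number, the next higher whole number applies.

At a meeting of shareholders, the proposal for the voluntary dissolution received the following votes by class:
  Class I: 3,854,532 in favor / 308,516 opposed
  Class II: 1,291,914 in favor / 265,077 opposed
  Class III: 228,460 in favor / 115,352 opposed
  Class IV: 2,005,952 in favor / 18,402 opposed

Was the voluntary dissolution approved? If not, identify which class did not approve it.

Approved — every class gave the required vote.

Class I: 4/5 of 4817787 = 3854229.60, rounded up to 3854230; 3,854,230 required, 3,854,532 in favor — approved.
Class II: 4/5 of 1614407 = 1291525.60, rounded up to 1291526; 1,291,526 required, 1,291,914 in favor — approved.
Class III: 3/5 of 380718 = 228430.80, rounded up to 228431; 228,431 required, 228,460 in favor — approved.
Class IV: 4/5 of 2507360 = 2005888; 2,005,888 required, 2,005,952 in favor — approved.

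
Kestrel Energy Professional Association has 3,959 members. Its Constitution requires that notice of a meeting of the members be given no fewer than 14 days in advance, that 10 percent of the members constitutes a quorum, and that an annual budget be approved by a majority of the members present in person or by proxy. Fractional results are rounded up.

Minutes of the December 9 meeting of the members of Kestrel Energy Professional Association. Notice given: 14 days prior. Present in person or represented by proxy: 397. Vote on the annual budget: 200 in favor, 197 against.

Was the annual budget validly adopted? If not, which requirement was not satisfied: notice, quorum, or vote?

Valid — all requirements satisfied.

Notice: 14 days given; 14 required. Satisfied.
Quorum: 10% of 3,959 = 395.90, rounded up to 396; 397 present. Satisfied.
Vote: requires a majority of those present (397); a majority of 397 is 199, so 199 needed; 200 in favor. Satisfied.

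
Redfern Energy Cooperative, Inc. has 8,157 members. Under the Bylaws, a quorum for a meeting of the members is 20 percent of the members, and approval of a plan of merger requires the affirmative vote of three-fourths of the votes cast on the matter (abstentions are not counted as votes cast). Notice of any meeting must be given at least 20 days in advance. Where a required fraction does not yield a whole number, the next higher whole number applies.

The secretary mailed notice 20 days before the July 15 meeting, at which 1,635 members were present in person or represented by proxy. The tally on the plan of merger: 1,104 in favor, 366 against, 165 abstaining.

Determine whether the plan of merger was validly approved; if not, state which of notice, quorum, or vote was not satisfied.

Notice: 20 days given; 20 required. Satisfied.
Quorum: 20% of 8,157 = 1,631.40, rounded up to 1,632; 1,635 present. Satisfied.
Vote: requires three-fourths of the votes cast (1,635 − 165 abstaining = 1,470); 3/4 of 1470 = 1102.50, rounded up to 1103, so 1,103 needed; 1,104 in favor. Satisfied.

Valid — all requirements satisfied.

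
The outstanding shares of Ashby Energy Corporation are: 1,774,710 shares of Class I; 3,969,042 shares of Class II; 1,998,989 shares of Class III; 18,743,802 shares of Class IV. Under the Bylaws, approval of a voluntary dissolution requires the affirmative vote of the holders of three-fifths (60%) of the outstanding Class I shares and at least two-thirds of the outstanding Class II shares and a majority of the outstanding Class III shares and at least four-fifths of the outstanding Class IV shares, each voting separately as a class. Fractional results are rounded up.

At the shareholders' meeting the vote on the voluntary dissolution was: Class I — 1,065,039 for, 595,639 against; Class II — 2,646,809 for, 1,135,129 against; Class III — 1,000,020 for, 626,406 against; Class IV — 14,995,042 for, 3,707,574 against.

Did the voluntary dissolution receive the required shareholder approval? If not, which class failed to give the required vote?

Class I: 3/5 of 1774710 = 1064826; 1,064,826 required, 1,065,039 in favor — approved.
Class II: 2/3 of 3969042 = 2646028; 2,646,028 required, 2,646,809 in favor — approved.
Class III: a majority of 1998989 is 999495; 999,495 required, 1,000,020 in favor — approved.
Class IV: 4/5 of 18743802 = 14995041.60, rounded up to 14995042; 14,995,042 required, 14,995,042 in favor — approved.

Approved — every class gave the required vote.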